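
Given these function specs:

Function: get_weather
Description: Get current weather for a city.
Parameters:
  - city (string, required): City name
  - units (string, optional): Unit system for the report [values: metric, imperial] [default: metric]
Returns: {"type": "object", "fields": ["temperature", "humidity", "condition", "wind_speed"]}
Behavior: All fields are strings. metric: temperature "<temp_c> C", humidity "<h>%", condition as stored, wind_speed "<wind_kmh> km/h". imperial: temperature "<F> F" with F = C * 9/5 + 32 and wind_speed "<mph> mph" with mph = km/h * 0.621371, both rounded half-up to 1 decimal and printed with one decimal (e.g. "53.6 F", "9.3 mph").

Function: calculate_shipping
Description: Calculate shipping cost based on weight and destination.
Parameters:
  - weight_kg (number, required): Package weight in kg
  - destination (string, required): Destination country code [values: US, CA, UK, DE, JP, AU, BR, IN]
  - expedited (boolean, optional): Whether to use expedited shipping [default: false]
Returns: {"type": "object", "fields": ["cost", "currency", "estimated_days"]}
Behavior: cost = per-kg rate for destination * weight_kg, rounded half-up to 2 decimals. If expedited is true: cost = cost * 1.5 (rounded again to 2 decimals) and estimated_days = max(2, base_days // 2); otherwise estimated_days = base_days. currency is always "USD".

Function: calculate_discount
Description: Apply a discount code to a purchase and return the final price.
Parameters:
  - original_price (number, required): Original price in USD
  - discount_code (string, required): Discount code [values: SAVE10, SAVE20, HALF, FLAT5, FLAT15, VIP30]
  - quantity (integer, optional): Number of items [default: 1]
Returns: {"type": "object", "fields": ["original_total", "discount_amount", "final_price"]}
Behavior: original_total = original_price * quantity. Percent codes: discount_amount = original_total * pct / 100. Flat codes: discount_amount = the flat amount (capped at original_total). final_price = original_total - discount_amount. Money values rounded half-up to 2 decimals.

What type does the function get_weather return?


The get_weather spec declares Returns: {"type": "object", "fields": ["temperature", "humidity", "condition", "wind_speed"]}
Type:
object


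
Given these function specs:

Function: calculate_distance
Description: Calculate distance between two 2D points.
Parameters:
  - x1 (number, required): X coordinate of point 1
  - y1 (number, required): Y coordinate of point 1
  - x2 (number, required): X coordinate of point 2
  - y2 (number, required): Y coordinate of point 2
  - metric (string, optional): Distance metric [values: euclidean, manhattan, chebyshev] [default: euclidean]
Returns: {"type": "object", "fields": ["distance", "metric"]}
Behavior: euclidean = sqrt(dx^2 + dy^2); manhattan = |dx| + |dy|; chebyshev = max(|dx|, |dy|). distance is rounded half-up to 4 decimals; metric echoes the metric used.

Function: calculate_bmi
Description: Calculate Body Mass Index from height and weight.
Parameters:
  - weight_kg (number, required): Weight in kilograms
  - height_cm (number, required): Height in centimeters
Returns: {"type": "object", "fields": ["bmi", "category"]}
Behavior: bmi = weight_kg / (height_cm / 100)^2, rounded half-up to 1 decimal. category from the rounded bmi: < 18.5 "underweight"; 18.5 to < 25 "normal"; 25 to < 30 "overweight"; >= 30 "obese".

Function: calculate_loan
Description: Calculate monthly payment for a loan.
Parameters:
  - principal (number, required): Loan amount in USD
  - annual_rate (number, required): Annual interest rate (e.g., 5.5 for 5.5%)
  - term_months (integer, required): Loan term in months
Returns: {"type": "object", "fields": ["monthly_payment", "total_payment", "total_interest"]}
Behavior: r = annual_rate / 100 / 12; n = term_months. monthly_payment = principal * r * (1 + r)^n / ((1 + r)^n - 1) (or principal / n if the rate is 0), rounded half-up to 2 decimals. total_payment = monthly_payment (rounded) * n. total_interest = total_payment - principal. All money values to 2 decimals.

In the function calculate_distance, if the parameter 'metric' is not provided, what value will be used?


The calculate_distance spec declares:
  - metric (string, optional): Distance metric [values: euclidean, manhattan, chebyshev] [default: euclidean]
Default:
euclidean


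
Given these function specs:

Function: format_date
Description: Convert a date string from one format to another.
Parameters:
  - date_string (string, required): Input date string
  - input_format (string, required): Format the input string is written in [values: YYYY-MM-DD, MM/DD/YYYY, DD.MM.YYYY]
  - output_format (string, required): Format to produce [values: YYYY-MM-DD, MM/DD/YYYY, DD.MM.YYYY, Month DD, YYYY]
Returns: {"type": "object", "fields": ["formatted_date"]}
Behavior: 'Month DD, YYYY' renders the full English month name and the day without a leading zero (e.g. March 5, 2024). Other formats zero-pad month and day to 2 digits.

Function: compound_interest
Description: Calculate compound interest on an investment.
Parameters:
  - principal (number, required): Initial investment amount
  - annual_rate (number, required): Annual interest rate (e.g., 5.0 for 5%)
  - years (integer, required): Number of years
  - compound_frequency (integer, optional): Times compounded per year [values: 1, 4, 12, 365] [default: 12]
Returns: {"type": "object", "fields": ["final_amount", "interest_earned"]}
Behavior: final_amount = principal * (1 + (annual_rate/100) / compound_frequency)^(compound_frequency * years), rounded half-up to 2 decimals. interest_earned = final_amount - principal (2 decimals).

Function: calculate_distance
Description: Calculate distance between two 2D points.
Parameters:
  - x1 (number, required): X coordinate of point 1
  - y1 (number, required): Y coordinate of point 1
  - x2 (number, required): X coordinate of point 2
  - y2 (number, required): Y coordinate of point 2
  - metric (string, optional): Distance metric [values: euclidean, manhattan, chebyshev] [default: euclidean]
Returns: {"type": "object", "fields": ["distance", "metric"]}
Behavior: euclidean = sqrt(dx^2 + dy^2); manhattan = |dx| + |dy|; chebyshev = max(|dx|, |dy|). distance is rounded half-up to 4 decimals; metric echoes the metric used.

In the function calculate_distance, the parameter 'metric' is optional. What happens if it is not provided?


The calculate_distance spec declares:
  - metric (string, optional): Distance metric [values: euclidean, manhattan, chebyshev] [default: euclidean]
It defaults to euclidean


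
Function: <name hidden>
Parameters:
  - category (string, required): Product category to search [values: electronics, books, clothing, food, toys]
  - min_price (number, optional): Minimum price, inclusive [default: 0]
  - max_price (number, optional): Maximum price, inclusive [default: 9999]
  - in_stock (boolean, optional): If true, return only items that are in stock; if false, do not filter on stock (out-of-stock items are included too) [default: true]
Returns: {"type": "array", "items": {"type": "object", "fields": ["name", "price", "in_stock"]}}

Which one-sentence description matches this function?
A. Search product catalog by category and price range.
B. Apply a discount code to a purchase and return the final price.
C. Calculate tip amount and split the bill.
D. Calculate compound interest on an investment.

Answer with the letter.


Parameters category, min_price, max_price, in_stock and return "array" fit: Search product catalog by category and price range.
A


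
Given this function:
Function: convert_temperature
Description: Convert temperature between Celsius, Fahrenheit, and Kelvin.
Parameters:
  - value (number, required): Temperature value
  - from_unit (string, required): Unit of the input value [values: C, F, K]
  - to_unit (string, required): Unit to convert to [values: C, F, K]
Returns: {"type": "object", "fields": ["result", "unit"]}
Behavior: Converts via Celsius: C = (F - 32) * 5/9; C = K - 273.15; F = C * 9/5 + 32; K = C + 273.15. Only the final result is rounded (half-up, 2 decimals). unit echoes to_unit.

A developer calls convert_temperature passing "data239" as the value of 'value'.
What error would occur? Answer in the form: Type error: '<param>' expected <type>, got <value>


Spec: 'value' is declared as number; "data239" is a string.
Type error: 'value' expected number, got "data239"


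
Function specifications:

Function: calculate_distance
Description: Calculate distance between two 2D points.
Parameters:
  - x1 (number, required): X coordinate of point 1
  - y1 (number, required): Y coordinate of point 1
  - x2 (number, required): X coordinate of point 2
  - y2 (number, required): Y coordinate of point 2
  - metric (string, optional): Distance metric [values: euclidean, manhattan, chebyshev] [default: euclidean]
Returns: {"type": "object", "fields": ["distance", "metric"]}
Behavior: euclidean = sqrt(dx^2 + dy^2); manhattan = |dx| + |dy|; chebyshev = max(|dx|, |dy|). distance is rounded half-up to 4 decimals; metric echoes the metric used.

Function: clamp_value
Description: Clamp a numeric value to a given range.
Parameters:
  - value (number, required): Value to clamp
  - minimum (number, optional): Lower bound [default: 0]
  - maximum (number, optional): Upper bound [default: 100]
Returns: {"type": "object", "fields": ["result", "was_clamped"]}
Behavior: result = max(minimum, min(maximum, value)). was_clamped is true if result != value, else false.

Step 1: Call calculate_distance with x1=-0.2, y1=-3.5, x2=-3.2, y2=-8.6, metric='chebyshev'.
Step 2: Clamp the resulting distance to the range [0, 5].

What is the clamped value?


Step 1: calculate_distance (chebyshev)
  |dx| = |-3.2 - -0.2| = 3; |dy| = |-8.6 - -3.5| = 5.1
  chebyshev: max(3, 5.1) = 5.1
  Round to 4 decimals: 5.1
  -> distance = 5.1
Step 2: clamp_value(value=5.1, minimum=0, maximum=5)
  result = max(0, min(5, 5.1)) = max(0, 5) = 5
  was_clamped = (5 != 5.1) = true
  -> result = 5
5


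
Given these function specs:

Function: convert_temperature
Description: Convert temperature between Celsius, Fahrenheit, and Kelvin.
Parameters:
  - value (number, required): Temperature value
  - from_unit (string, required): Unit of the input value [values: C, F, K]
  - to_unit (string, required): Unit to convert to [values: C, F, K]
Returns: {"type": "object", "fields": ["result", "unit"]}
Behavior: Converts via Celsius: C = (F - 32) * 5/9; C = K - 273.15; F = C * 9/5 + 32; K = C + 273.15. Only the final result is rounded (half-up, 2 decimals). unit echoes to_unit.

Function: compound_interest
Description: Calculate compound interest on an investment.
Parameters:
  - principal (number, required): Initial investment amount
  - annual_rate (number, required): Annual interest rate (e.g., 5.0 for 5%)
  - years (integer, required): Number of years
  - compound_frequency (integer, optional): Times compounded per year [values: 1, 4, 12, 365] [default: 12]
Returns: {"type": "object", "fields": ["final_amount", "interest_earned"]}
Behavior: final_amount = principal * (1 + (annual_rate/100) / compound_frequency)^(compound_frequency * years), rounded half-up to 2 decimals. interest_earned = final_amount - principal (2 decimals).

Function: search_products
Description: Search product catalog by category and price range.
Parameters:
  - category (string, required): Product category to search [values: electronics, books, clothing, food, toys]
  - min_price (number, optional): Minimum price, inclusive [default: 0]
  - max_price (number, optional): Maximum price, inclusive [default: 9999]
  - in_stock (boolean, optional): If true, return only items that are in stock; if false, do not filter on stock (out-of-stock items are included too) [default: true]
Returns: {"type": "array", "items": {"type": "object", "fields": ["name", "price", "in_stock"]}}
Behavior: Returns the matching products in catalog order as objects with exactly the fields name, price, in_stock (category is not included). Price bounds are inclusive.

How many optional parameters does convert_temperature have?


Parameters of convert_temperature: value (required), from_unit (required), to_unit (required)
Optional count:
0


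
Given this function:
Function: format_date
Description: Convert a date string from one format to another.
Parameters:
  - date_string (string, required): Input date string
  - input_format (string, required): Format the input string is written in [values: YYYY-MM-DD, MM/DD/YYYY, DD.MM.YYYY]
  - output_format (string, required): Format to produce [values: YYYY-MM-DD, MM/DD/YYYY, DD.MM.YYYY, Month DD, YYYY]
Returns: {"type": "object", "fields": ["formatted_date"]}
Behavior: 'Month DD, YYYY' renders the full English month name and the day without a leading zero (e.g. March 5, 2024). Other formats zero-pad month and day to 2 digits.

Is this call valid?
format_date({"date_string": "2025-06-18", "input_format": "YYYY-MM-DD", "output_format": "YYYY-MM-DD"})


Checking all required parameters present and types match... All valid.
Valid


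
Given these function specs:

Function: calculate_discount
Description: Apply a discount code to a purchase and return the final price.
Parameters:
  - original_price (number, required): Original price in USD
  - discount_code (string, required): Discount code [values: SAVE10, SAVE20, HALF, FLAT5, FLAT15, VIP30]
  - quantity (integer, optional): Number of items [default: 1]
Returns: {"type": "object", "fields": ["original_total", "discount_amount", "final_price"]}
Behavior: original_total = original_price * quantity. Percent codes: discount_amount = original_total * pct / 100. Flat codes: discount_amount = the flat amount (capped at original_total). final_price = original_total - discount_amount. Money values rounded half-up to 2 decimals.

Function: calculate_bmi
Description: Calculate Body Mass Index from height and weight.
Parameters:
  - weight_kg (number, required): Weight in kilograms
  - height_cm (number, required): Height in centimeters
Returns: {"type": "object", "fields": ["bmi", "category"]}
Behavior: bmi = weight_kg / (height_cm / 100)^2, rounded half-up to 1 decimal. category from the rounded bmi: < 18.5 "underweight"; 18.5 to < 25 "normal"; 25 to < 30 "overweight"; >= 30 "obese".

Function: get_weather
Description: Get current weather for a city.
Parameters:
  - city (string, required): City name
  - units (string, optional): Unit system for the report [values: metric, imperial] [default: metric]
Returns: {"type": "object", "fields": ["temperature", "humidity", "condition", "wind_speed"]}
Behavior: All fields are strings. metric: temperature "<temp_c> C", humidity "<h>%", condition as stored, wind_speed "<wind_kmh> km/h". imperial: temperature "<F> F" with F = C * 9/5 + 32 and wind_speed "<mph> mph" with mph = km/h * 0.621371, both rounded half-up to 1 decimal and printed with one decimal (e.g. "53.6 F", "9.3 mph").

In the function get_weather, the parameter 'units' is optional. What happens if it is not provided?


The get_weather spec declares:
  - units (string, optional): Unit system for the report [values: metric, imperial] [default: metric]
It defaults to metric


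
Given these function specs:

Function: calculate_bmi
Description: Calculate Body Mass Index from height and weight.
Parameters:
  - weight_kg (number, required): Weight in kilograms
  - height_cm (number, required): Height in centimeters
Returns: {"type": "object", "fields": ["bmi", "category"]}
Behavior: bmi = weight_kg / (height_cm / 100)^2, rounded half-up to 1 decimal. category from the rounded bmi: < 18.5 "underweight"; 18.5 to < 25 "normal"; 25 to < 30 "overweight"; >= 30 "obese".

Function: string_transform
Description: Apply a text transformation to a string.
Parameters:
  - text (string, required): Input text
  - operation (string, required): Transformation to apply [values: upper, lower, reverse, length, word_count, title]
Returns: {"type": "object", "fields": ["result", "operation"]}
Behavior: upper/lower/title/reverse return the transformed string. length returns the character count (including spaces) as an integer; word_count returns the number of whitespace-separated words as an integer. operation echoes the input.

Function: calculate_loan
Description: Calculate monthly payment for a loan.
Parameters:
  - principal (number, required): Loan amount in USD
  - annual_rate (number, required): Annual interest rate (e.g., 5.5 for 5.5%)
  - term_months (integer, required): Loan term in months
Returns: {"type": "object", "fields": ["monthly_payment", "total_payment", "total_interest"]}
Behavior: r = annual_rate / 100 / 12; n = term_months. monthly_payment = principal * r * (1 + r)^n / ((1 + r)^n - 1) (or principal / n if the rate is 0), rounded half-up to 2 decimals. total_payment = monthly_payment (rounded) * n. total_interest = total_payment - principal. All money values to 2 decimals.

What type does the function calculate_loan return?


The calculate_loan spec declares Returns: {"type": "object", "fields": ["monthly_payment", "total_payment", "total_interest"]}
Type:
object


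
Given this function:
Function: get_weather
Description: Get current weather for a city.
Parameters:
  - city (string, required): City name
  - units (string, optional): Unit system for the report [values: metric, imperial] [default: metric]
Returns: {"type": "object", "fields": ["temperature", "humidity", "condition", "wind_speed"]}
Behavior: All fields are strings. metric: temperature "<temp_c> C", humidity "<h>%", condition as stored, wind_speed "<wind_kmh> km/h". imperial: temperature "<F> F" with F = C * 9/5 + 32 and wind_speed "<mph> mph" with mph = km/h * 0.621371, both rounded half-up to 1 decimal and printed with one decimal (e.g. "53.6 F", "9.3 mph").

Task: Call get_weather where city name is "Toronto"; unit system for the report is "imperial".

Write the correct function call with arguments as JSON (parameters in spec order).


Mapping each described value to its parameter name:
  'City name' -> city = "Toronto"
  'Unit system for the report' -> units = "imperial"
get_weather({"city": "Toronto", "units": "imperial"})


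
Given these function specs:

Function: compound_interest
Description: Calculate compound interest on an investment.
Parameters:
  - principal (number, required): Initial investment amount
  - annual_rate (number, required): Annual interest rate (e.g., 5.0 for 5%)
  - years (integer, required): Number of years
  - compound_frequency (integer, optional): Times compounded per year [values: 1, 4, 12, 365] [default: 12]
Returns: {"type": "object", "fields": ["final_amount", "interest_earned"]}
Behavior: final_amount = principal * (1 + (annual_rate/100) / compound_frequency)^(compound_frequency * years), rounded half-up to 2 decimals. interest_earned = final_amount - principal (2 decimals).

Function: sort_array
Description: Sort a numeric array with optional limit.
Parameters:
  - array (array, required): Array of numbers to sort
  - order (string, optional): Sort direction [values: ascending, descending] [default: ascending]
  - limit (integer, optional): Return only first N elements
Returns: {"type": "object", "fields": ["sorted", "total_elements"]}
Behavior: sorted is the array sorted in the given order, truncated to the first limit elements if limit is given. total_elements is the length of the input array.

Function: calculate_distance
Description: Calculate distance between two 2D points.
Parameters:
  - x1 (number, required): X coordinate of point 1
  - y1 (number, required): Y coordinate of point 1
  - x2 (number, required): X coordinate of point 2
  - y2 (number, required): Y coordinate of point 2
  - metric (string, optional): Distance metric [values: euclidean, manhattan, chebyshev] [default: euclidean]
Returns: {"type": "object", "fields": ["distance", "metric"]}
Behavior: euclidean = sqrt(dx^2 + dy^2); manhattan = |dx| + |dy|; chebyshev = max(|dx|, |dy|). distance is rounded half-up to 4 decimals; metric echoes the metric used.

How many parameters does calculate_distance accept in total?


Parameters of calculate_distance: x1 (required), y1 (required), x2 (required), y2 (required), metric (optional)
Total:
5


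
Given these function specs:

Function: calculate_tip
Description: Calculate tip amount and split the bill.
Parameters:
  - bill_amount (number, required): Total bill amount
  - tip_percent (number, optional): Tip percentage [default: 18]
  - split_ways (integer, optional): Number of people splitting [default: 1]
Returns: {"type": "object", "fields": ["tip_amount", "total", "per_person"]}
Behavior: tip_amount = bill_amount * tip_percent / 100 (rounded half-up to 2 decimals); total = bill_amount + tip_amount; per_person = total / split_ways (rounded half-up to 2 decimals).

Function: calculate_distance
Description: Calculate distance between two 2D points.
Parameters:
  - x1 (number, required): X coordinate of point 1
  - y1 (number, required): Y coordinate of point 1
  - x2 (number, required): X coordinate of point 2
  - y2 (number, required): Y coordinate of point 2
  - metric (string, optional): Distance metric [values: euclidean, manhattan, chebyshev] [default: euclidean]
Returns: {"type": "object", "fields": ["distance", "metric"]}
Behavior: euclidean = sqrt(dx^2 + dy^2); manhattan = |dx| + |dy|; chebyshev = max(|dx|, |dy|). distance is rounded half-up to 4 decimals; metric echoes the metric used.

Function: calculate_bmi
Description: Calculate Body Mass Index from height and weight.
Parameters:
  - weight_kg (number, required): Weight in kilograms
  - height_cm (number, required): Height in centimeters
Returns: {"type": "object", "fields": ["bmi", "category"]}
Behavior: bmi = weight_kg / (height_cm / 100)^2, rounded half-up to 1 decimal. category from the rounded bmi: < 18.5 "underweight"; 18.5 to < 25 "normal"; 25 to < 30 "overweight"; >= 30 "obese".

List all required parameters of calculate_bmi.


Parameters of calculate_bmi and their required/optional flag:
  weight_kg: required
  height_cm: required
height_cm, weight_kg


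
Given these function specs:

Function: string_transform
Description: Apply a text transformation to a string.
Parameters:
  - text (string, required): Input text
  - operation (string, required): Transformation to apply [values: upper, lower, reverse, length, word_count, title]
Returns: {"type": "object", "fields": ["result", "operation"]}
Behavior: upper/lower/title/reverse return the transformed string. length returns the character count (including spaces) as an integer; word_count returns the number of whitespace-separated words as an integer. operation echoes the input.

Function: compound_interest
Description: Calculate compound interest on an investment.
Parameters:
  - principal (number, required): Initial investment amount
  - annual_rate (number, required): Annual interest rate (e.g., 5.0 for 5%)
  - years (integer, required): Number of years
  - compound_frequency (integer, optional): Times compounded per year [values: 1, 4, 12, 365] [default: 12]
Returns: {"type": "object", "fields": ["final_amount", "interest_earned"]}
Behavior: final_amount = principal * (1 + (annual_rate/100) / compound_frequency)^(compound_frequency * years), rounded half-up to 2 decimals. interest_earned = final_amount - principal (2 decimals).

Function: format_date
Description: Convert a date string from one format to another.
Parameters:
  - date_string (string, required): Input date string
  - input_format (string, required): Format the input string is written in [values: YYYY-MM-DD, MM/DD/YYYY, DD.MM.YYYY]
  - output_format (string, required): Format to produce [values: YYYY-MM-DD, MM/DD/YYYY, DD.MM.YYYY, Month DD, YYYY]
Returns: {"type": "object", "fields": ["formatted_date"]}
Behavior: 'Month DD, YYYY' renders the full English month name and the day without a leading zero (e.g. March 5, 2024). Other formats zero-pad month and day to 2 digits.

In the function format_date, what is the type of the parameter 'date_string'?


The format_date spec declares:
  - date_string (string, required): Input date string
Type:
string


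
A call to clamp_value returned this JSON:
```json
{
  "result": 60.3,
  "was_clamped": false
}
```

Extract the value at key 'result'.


60.3


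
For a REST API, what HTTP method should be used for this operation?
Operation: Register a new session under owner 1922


GET = read, POST = create, PUT = update/replace, DELETE = remove
This operation is a create.
POST


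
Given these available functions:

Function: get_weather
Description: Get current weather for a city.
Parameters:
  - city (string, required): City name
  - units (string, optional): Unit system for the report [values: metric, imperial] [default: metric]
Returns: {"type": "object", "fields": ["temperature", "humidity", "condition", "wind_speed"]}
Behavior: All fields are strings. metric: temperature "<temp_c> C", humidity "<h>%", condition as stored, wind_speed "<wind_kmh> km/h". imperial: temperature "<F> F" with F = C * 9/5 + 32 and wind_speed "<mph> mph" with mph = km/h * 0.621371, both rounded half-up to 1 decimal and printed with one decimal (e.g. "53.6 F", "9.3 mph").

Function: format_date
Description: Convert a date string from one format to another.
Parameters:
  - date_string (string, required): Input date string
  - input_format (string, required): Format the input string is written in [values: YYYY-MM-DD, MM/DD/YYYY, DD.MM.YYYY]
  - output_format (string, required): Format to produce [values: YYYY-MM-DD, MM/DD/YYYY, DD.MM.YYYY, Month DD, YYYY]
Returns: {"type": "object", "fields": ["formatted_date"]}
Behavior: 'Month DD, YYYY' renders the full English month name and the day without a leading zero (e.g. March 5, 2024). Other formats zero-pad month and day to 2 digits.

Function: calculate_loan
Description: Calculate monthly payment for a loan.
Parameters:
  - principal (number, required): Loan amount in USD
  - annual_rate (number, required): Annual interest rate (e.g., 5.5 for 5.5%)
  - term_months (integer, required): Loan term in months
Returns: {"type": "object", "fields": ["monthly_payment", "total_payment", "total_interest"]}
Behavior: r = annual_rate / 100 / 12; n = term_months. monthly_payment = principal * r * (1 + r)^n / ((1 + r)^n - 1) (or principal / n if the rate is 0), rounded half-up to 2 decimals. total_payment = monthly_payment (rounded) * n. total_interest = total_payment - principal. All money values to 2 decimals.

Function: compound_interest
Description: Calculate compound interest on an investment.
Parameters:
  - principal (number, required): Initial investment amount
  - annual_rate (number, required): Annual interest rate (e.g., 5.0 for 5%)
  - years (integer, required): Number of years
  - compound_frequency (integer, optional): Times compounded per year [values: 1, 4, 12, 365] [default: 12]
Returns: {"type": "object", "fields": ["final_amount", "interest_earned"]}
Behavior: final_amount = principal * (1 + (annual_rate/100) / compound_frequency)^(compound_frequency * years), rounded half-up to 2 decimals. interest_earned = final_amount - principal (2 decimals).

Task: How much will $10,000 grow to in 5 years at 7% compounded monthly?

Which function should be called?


The task needs a function whose description is: Calculate compound interest on an investment.
compound_interest


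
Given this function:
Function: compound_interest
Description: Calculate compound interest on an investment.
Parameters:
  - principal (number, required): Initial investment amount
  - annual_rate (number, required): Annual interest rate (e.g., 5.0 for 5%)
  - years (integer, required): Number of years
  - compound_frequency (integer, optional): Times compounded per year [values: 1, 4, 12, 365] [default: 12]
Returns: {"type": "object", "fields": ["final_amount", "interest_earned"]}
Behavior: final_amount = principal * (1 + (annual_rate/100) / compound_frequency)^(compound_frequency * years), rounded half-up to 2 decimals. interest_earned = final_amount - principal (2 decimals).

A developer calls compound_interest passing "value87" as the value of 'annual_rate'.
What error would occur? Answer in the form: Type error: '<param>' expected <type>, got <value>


Spec: 'annual_rate' is declared as number; "value87" is a string.
Type error: 'annual_rate' expected number, got "value87"


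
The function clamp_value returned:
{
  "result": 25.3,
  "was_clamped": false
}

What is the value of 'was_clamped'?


false


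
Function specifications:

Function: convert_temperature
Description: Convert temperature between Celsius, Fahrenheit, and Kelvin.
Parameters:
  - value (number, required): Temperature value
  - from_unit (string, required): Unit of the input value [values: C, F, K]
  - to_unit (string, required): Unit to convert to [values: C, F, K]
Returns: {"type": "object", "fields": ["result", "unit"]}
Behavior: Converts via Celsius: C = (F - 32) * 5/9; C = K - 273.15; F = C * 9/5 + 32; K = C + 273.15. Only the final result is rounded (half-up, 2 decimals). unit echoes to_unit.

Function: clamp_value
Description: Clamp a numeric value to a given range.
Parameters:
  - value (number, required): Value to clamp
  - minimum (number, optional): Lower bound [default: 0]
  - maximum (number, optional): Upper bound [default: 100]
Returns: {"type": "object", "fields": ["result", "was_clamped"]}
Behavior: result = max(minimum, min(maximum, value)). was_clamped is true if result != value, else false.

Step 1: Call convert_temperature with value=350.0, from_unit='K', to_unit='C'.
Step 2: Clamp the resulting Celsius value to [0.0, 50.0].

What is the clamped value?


Step 1: convert_temperature(value=350.0, from_unit=K, to_unit=C)
  To C: 350 - 273.15 = 76.85
  Target is C: 76.85
  Round to 2 decimals: 76.85
  -> result = 76.85 C
Step 2: clamp_value(value=76.85, minimum=0.0, maximum=50.0)
  result = max(0.0, min(50.0, 76.85)) = max(0.0, 50.0) = 50.0
  was_clamped = (50.0 != 76.85) = true
  -> result = 50.0
50.0


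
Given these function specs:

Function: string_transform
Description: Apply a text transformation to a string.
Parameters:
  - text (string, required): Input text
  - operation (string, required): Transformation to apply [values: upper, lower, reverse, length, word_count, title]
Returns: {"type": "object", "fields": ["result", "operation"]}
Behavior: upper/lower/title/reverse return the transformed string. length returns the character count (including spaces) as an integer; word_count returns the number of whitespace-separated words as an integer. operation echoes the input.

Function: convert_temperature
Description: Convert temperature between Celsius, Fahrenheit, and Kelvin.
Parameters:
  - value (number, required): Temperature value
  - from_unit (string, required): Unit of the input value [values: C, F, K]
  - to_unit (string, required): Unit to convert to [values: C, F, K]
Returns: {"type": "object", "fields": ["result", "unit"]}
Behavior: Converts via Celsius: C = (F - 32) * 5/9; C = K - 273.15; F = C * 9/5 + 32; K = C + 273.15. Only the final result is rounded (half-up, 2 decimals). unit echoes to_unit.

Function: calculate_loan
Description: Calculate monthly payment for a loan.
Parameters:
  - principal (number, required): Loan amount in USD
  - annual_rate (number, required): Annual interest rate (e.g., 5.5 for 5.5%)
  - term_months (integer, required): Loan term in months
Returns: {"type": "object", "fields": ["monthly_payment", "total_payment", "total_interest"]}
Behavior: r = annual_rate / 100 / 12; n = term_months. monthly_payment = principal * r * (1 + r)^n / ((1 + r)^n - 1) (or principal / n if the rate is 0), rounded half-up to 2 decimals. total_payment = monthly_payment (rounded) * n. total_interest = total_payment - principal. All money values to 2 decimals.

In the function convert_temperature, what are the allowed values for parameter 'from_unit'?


The convert_temperature spec declares:
  - from_unit (string, required): Unit of the input value [values: C, F, K]
Allowed values:
C, F, K


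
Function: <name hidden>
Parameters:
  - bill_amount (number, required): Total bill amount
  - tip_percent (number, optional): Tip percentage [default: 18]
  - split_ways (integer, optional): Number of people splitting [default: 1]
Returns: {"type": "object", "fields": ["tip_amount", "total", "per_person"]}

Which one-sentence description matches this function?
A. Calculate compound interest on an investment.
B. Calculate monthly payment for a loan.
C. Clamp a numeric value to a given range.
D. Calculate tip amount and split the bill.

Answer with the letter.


Parameters bill_amount, tip_percent, split_ways and return ["tip_amount", "total", "per_person"] fit: Calculate tip amount and split the bill.
D


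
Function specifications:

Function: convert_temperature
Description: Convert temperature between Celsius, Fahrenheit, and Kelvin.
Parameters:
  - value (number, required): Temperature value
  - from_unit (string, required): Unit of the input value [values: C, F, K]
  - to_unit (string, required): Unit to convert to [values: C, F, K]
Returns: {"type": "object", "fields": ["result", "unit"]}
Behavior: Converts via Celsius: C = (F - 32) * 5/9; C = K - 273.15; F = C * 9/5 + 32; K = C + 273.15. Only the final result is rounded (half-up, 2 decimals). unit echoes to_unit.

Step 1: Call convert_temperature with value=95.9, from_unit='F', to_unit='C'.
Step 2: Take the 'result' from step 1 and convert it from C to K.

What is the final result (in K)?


Step 1: convert_temperature(value=95.9, from_unit=F, to_unit=C)
  To C: (95.9 - 32) * 5/9 = 35.5
  Target is C: 35.5
  Round to 2 decimals: 35.5
  -> result = 35.5 C
Step 2: convert_temperature(value=35.5, from_unit=C, to_unit=K)
  Input already in C: 35.5
  To K: 35.5 + 273.15 = 308.65
  Round to 2 decimals: 308.65
  -> result = 308.65 K
308.65 K


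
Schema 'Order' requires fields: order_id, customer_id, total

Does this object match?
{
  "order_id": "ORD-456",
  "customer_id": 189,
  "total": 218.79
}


Checking required fields... All present.
Valid - all required fields present


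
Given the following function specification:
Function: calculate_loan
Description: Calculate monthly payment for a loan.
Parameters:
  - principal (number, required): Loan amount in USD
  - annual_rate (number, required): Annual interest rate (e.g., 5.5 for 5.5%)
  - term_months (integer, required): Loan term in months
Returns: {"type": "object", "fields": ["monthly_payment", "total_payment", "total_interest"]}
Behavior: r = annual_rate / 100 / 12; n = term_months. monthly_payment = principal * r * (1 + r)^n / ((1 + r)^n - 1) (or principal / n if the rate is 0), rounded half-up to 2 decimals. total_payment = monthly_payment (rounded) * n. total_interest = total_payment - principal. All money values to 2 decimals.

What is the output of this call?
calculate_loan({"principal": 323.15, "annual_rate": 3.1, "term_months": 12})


r = 3.1 / 100 / 12 = 0.002583333333 (keep full precision)
(1 + r)^12 = 1.03144427
monthly_payment = 323.15 * 0.002583333333 * 1.03144427 / (1.03144427 - 1) = 27.383491 -> 27.38
total_payment = 27.38 * 12 = 328.56
total_interest = 328.56 - 323.15 = 5.41
Output:
{"monthly_payment": 27.38, "total_payment": 328.56, "total_interest": 5.41}


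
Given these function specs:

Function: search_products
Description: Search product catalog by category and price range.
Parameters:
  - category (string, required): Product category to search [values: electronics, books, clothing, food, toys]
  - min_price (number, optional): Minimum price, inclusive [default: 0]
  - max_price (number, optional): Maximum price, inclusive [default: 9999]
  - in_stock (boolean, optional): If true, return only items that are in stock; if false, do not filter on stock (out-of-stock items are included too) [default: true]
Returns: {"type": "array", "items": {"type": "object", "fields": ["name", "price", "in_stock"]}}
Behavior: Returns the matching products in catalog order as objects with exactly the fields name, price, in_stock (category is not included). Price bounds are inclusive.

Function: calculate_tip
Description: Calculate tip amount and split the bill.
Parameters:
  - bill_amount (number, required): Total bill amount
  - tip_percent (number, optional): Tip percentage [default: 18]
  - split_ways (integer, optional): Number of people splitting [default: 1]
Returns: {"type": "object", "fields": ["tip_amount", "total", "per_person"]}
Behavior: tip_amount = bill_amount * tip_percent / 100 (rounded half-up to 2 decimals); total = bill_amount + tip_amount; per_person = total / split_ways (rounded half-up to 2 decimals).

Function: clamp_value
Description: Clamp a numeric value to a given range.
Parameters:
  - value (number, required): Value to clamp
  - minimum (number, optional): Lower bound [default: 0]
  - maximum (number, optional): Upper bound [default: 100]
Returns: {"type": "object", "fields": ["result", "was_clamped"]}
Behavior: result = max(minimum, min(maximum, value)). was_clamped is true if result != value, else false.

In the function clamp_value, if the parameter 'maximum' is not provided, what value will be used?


The clamp_value spec declares:
  - maximum (number, optional): Upper bound [default: 100]
Default:
100


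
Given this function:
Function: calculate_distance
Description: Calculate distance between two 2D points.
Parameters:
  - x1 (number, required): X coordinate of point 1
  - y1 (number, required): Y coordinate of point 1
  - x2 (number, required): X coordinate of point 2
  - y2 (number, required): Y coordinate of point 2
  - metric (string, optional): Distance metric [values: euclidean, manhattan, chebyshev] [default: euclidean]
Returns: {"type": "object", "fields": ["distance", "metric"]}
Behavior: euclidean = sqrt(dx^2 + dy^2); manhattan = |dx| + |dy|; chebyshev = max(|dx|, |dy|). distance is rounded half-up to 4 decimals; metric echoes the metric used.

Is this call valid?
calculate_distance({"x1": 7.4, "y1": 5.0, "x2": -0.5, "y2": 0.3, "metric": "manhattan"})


Checking all required parameters present and types match... All valid.
Valid


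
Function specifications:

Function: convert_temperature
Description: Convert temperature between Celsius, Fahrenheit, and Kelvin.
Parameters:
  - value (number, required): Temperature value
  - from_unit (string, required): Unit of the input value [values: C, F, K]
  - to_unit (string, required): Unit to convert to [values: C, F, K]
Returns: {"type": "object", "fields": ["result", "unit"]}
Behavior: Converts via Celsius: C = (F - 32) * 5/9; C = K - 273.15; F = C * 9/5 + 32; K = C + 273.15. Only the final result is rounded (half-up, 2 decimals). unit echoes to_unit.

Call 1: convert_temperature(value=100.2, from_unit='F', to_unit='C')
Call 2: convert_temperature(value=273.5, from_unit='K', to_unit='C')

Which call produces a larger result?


Call 1:
  To C: (100.2 - 32) * 5/9 = 37.888889
  Target is C: 37.888889
  Round to 2 decimals: 37.89
  -> 37.89 C
Call 2:
  To C: 273.5 - 273.15 = 0.35
  Target is C: 0.35
  Round to 2 decimals: 0.35
  -> 0.35 C
Call 1 (37.89 C)


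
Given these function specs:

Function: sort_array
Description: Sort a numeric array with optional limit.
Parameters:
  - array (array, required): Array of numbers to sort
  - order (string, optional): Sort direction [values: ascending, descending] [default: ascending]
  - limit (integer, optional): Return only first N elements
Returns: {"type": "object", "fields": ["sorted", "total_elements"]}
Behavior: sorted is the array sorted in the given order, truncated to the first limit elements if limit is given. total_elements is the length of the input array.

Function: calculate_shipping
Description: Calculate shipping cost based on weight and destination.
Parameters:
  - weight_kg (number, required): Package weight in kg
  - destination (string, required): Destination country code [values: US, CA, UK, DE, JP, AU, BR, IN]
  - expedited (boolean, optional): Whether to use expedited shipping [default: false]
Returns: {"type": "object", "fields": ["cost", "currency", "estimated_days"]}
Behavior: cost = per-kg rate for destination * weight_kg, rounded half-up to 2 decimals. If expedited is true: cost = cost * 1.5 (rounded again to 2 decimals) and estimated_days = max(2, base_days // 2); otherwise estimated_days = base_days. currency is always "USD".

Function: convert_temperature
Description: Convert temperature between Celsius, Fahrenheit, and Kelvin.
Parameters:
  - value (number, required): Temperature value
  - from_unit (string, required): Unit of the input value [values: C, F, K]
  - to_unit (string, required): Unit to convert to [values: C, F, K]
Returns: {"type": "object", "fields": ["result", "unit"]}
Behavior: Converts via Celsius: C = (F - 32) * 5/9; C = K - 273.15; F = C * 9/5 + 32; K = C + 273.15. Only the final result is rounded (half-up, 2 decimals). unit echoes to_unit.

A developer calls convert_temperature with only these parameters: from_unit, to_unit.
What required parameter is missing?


Required parameters: value, from_unit, to_unit
Provided: from_unit, to_unit
Missing: value
value
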